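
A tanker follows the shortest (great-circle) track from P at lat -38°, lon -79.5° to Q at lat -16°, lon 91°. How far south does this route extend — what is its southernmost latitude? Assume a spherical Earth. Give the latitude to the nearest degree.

The great circle lies in the plane with unit normal n̂ = (p₁ × p₂)/|p₁ × p₂|.
Here n̂_z ≈ +0.153; the vertex latitude is φ_max = arccos|n̂_z| ≈ 81.2°.
Check via Clairaut: cos φ_max = |cos φ₁| · sin C = cos(38.0°)·sin(168.8°) ≈ 0.153, again giving ≈ 81.2°.

≈ -81°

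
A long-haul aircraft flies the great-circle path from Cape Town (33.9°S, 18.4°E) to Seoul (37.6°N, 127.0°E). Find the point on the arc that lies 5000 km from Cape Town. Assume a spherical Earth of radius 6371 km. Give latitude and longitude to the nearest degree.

Write both endpoints as unit vectors p₁, p₂ with components (cos φ cos λ, cos φ sin λ, sin φ).
The central angle between the endpoints is δ = arccos(p₁·p₂) ≈ 2.153 rad (123.4°). The total great-circle distance is δ·R ≈ 2.153 × 6371 ≈ 13718 km, so the target fraction is f = 5000/13718 ≈ 0.364.
Interpolate at f ≈ 0.364 with slerp weights a = sin((1−f)δ)/sin δ ≈ 1.173, b = sin(fδ)/sin δ ≈ 0.846.
p = a·p₁ + b·p₂ ≈ (0.520, 0.843, -0.138); φ = arcsin(p_z) ≈ -7.93°, λ = atan2(p_y, p_x) ≈ 58.31°.

≈ 8°S, 58°E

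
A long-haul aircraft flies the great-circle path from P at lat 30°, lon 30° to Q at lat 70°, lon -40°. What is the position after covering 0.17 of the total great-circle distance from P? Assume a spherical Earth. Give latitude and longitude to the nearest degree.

≈ lat 39°, lon 25°

Convert each endpoint to a unit vector on the sphere (x = cos φ cos λ, y = cos φ sin λ, z = sin φ).
The central angle between the endpoints is δ = arccos(p₁·p₂) ≈ 0.963 rad (55.2°).
Interpolate at f = 0.17 with slerp weights a = sin((1−f)δ)/sin δ ≈ 0.873, b = sin(fδ)/sin δ ≈ 0.199.
p = a·p₁ + b·p₂ ≈ (0.707, 0.334, 0.623); φ = arcsin(p_z) ≈ 38.55°, λ = atan2(p_y, p_x) ≈ 25.32°.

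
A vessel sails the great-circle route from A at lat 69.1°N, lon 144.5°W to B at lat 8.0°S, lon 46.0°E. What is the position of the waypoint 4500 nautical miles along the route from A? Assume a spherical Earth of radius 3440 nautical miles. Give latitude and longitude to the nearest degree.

Convert each endpoint to a unit vector on the sphere (x = cos φ cos λ, y = cos φ sin λ, z = sin φ).
The central angle between the endpoints is δ = arccos(p₁·p₂) ≈ 2.068 rad (118.5°). The total great-circle distance is δ·R ≈ 2.068 × 3440 ≈ 7115 nmi, so the target fraction is f = 4500/7115 ≈ 0.632.
Interpolate at f ≈ 0.632 with slerp weights a = sin((1−f)δ)/sin δ ≈ 0.784, b = sin(fδ)/sin δ ≈ 1.099.
p = a·p₁ + b·p₂ ≈ (0.528, 0.620, 0.580); φ = arcsin(p_z) ≈ 35.43°, λ = atan2(p_y, p_x) ≈ 49.59°.

≈ lat 35°N, lon 50°E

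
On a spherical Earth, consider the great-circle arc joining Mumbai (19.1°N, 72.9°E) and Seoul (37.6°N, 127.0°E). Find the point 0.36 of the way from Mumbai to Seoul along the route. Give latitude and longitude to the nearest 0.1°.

≈ 28.2°N, 90.0°E

From cos δ = sin φ₁ sin φ₂ + cos φ₁ cos φ₂ cos Δλ, the central angle is δ ≈ 0.878 rad (50.3°).
Interpolate at f = 0.36 with slerp weights a = sin((1−f)δ)/sin δ ≈ 0.692, b = sin(fδ)/sin δ ≈ 0.404.
p = a·p₁ + b·p₂ ≈ (-0.000, 0.881, 0.473); φ = arcsin(p_z) ≈ 28.23°, λ = atan2(p_y, p_x) ≈ 90.01°.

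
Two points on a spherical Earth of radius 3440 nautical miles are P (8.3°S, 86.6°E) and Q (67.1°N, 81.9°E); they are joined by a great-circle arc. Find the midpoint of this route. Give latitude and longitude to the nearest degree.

Convert each endpoint to a unit vector on the sphere (x = cos φ cos λ, y = cos φ sin λ, z = sin φ).
The central angle between the endpoints is δ = arccos(p₁·p₂) ≈ 1.317 rad (75.5°).
Interpolate at f = 1/2 with slerp weights a = sin((1−f)δ)/sin δ ≈ 0.632, b = sin(fδ)/sin δ ≈ 0.632.
p = a·p₁ + b·p₂ ≈ (0.072, 0.868, 0.491); φ = arcsin(p_z) ≈ 29.42°, λ = atan2(p_y, p_x) ≈ 85.27°.

≈ (29°N, 85°E)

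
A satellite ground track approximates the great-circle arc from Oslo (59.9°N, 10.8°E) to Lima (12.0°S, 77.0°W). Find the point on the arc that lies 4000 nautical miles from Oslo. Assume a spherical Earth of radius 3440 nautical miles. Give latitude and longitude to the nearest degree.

≈ 16°N, 60°W

Convert each endpoint to a unit vector on the sphere (x = cos φ cos λ, y = cos φ sin λ, z = sin φ).
The central angle between the endpoints is δ = arccos(p₁·p₂) ≈ 1.733 rad (99.3°). The total great-circle distance is δ·R ≈ 1.733 × 3440 ≈ 5960 nmi, so the target fraction is f = 4000/5960 ≈ 0.671.
Interpolate at f ≈ 0.671 with slerp weights a = sin((1−f)δ)/sin δ ≈ 0.547, b = sin(fδ)/sin δ ≈ 0.930.
p = a·p₁ + b·p₂ ≈ (0.474, -0.835, 0.279); φ = arcsin(p_z) ≈ 16.23°, λ = atan2(p_y, p_x) ≈ -60.42°.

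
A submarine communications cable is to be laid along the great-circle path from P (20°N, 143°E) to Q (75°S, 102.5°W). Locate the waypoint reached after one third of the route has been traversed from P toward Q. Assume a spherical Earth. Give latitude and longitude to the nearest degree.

The haversine formula gives a central angle δ ≈ 2.017 rad (115.5°) between the endpoints.
Interpolate at f = 1/3 with slerp weights a = sin((1−f)δ)/sin δ ≈ 1.080, b = sin(fδ)/sin δ ≈ 0.690.
p = a·p₁ + b·p₂ ≈ (-0.849, 0.436, -0.297); φ = arcsin(p_z) ≈ -17.29°, λ = atan2(p_y, p_x) ≈ 152.80°.

≈ (17°S, 153°E)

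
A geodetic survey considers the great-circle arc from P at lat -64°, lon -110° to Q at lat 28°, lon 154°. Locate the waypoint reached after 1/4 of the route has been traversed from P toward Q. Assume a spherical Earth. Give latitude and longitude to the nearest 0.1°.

≈ lat -48.9°, lon -157.6°

From cos δ = sin φ₁ sin φ₂ + cos φ₁ cos φ₂ cos Δλ, the central angle is δ ≈ 2.052 rad (117.5°).
Interpolate at f = 1/4 with slerp weights a = sin((1−f)δ)/sin δ ≈ 1.127, b = sin(fδ)/sin δ ≈ 0.553.
p = a·p₁ + b·p₂ ≈ (-0.608, -0.250, -0.753); φ = arcsin(p_z) ≈ -48.88°, λ = atan2(p_y, p_x) ≈ -157.64°.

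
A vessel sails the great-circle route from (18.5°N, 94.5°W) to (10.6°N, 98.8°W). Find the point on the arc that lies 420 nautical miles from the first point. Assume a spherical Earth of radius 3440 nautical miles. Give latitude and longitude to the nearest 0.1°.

Write both endpoints as unit vectors p₁, p₂ with components (cos φ cos λ, cos φ sin λ, sin φ).
The central angle between the endpoints is δ = arccos(p₁·p₂) ≈ 0.156 rad (8.9°). The total great-circle distance is δ·R ≈ 0.156 × 3440 ≈ 536 nmi, so the target fraction is f = 420/536 ≈ 0.784.
Interpolate at f ≈ 0.784 with slerp weights a = sin((1−f)δ)/sin δ ≈ 0.217, b = sin(fδ)/sin δ ≈ 0.785.
p = a·p₁ + b·p₂ ≈ (-0.134, -0.968, 0.213); φ = arcsin(p_z) ≈ 12.32°, λ = atan2(p_y, p_x) ≈ -97.89°.

≈ (12.3°N, 97.9°W)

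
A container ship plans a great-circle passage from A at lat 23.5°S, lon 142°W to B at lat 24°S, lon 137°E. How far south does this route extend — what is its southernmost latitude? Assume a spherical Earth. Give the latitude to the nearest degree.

≈ 30°S

The great circle lies in the plane with unit normal n̂ = (p₁ × p₂)/|p₁ × p₂|.
Here n̂_z ≈ -0.866; the vertex latitude is φ_max = arccos|n̂_z| ≈ 30.1°.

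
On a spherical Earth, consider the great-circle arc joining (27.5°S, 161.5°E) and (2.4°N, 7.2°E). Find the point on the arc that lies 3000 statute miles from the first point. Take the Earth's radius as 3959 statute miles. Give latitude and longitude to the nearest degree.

≈ (47°S, 112°E)

From cos δ = sin φ₁ sin φ₂ + cos φ₁ cos φ₂ cos Δλ, the central angle is δ ≈ 2.529 rad (144.9°). The total great-circle distance is δ·R ≈ 2.529 × 3959 ≈ 10011 mi, so the target fraction is f = 3000/10011 ≈ 0.300.
Interpolate at f ≈ 0.300 with slerp weights a = sin((1−f)δ)/sin δ ≈ 1.703, b = sin(fδ)/sin δ ≈ 1.195.
p = a·p₁ + b·p₂ ≈ (-0.249, 0.629, -0.737); φ = arcsin(p_z) ≈ -47.44°, λ = atan2(p_y, p_x) ≈ 111.58°.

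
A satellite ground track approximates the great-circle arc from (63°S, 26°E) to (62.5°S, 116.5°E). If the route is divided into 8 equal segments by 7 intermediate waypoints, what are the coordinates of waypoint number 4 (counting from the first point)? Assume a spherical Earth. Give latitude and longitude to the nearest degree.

Convert each endpoint to a unit vector on the sphere (x = cos φ cos λ, y = cos φ sin λ, z = sin φ).
The central angle between the endpoints is δ = arccos(p₁·p₂) ≈ 0.662 rad (38.0°).
Interpolate at f = 4/8 with slerp weights a = sin((1−f)δ)/sin δ ≈ 0.529, b = sin(fδ)/sin δ ≈ 0.529.
p = a·p₁ + b·p₂ ≈ (0.107, 0.324, -0.940); φ = arcsin(p_z) ≈ -70.07°, λ = atan2(p_y, p_x) ≈ 71.74°.

≈ (70°S, 72°E)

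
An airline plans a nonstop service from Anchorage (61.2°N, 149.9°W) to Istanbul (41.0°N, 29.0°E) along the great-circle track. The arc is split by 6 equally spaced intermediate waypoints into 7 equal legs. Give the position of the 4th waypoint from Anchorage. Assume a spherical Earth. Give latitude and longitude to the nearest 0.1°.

≈ 74.3°N, 27.9°E

Write both endpoints as unit vectors p₁, p₂ with components (cos φ cos λ, cos φ sin λ, sin φ).
The central angle between the endpoints is δ = arccos(p₁·p₂) ≈ 1.358 rad (77.8°).
Interpolate at f = 4/7 with slerp weights a = sin((1−f)δ)/sin δ ≈ 0.562, b = sin(fδ)/sin δ ≈ 0.717.
p = a·p₁ + b·p₂ ≈ (0.239, 0.126, 0.963); φ = arcsin(p_z) ≈ 74.34°, λ = atan2(p_y, p_x) ≈ 27.90°.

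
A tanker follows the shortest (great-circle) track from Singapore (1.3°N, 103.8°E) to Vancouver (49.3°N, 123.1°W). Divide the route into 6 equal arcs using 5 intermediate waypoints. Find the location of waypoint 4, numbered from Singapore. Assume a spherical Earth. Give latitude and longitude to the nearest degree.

Write both endpoints as unit vectors p₁, p₂ with components (cos φ cos λ, cos φ sin λ, sin φ).
The central angle between the endpoints is δ = arccos(p₁·p₂) ≈ 2.013 rad (115.4°).
Interpolate at f = 4/6 with slerp weights a = sin((1−f)δ)/sin δ ≈ 0.688, b = sin(fδ)/sin δ ≈ 1.078.
p = a·p₁ + b·p₂ ≈ (-0.548, 0.079, 0.833); φ = arcsin(p_z) ≈ 56.38°, λ = atan2(p_y, p_x) ≈ 171.76°.

≈ (56°N, 172°E)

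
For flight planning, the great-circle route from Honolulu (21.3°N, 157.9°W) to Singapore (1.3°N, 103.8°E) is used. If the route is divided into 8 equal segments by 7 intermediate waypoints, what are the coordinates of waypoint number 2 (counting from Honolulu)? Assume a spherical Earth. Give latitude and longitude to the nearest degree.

≈ 21°N, 176°E

Convert each endpoint to a unit vector on the sphere (x = cos φ cos λ, y = cos φ sin λ, z = sin φ).
The central angle between the endpoints is δ = arccos(p₁·p₂) ≈ 1.697 rad (97.3°).
Interpolate at f = 2/8 with slerp weights a = sin((1−f)δ)/sin δ ≈ 0.964, b = sin(fδ)/sin δ ≈ 0.415.
p = a·p₁ + b·p₂ ≈ (-0.931, 0.065, 0.359); φ = arcsin(p_z) ≈ 21.07°, λ = atan2(p_y, p_x) ≈ 176.00°.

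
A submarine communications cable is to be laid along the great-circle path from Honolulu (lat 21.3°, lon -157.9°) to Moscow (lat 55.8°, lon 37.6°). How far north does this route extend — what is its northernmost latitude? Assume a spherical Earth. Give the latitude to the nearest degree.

≈ 82°

The great circle lies in the plane with unit normal n̂ = (p₁ × p₂)/|p₁ × p₂|.
Here n̂_z ≈ -0.143; the vertex latitude is φ_max = arccos|n̂_z| ≈ 81.8°.
Check via Clairaut: cos φ_max = |cos φ₁| · sin C = cos(21.3°)·sin(8.8°) ≈ 0.143, again giving ≈ 81.8°.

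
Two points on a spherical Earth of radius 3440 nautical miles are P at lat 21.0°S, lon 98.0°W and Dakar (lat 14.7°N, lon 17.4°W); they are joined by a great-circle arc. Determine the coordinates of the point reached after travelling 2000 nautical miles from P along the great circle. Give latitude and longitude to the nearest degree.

Write both endpoints as unit vectors p₁, p₂ with components (cos φ cos λ, cos φ sin λ, sin φ).
The central angle between the endpoints is δ = arccos(p₁·p₂) ≈ 1.514 rad (86.8°). The total great-circle distance is δ·R ≈ 1.514 × 3440 ≈ 5209 nmi, so the target fraction is f = 2000/5209 ≈ 0.384.
Interpolate at f ≈ 0.384 with slerp weights a = sin((1−f)δ)/sin δ ≈ 0.805, b = sin(fδ)/sin δ ≈ 0.550.
p = a·p₁ + b·p₂ ≈ (0.403, -0.903, -0.149); φ = arcsin(p_z) ≈ -8.55°, λ = atan2(p_y, p_x) ≈ -65.94°.

≈ lat 9°S, lon 66°W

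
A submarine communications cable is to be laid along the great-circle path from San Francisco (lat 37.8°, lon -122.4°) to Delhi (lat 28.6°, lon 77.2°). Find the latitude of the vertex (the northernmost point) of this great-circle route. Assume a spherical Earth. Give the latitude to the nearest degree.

The great circle lies in the plane with unit normal n̂ = (p₁ × p₂)/|p₁ × p₂|.
Here n̂_z ≈ -0.249; the vertex latitude is φ_max = arccos|n̂_z| ≈ 75.6°.

≈ 76°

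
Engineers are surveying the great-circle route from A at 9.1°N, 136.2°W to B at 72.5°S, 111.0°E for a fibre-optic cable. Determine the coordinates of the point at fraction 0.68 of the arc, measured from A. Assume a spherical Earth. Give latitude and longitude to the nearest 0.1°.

≈ 58.0°S, 167.2°W

Convert each endpoint to a unit vector on the sphere (x = cos φ cos λ, y = cos φ sin λ, z = sin φ).
The central angle between the endpoints is δ = arccos(p₁·p₂) ≈ 1.840 rad (105.4°).
Interpolate at f = 0.68 with slerp weights a = sin((1−f)δ)/sin δ ≈ 0.576, b = sin(fδ)/sin δ ≈ 0.985.
p = a·p₁ + b·p₂ ≈ (-0.517, -0.117, -0.848); φ = arcsin(p_z) ≈ -58.01°, λ = atan2(p_y, p_x) ≈ -167.21°.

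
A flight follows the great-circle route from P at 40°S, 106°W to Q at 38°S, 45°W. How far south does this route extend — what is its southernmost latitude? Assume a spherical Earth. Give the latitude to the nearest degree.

The great circle lies in the plane with unit normal n̂ = (p₁ × p₂)/|p₁ × p₂|.
Here n̂_z ≈ +0.728; the vertex latitude is φ_max = arccos|n̂_z| ≈ 43.3°.

≈ 43°S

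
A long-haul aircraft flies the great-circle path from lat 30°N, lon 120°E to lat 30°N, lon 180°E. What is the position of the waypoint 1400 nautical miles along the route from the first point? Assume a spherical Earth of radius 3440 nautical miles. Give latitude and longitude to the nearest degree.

The haversine formula gives a central angle δ ≈ 0.896 rad (51.3°) between the endpoints. The total great-circle distance is δ·R ≈ 0.896 × 3440 ≈ 3081 nmi, so the target fraction is f = 1400/3081 ≈ 0.454.
Interpolate at f ≈ 0.454 with slerp weights a = sin((1−f)δ)/sin δ ≈ 0.601, b = sin(fδ)/sin δ ≈ 0.507.
p = a·p₁ + b·p₂ ≈ (-0.700, 0.451, 0.554); φ = arcsin(p_z) ≈ 33.66°, λ = atan2(p_y, p_x) ≈ 147.19°.

≈ lat 34°N, lon 147°E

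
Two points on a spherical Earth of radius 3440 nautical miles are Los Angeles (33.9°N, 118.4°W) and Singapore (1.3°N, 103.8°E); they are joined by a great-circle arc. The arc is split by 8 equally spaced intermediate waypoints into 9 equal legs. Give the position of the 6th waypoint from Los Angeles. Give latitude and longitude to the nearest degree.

≈ 30°N, 137°E

Convert each endpoint to a unit vector on the sphere (x = cos φ cos λ, y = cos φ sin λ, z = sin φ).
The central angle between the endpoints is δ = arccos(p₁·p₂) ≈ 2.217 rad (127.0°).
Interpolate at f = 6/9 with slerp weights a = sin((1−f)δ)/sin δ ≈ 0.844, b = sin(fδ)/sin δ ≈ 1.247.
p = a·p₁ + b·p₂ ≈ (-0.630, 0.595, 0.499); φ = arcsin(p_z) ≈ 29.92°, λ = atan2(p_y, p_x) ≈ 136.66°.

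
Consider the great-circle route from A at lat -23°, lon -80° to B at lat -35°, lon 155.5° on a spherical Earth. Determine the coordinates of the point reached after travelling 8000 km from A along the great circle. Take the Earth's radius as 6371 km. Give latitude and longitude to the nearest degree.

≈ lat -49°, lon -169°

Write both endpoints as unit vectors p₁, p₂ with components (cos φ cos λ, cos φ sin λ, sin φ).
The central angle between the endpoints is δ = arccos(p₁·p₂) ≈ 1.775 rad (101.7°). The total great-circle distance is δ·R ≈ 1.775 × 6371 ≈ 11310 km, so the target fraction is f = 8000/11310 ≈ 0.707.
Interpolate at f ≈ 0.707 with slerp weights a = sin((1−f)δ)/sin δ ≈ 0.507, b = sin(fδ)/sin δ ≈ 0.971.
p = a·p₁ + b·p₂ ≈ (-0.643, -0.130, -0.755); φ = arcsin(p_z) ≈ -49.03°, λ = atan2(p_y, p_x) ≈ -168.59°.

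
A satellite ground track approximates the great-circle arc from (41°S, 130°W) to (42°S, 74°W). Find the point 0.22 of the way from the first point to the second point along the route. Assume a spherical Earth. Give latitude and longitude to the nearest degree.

From cos δ = sin φ₁ sin φ₂ + cos φ₁ cos φ₂ cos Δλ, the central angle is δ ≈ 0.719 rad (41.2°).
Interpolate at f = 0.22 with slerp weights a = sin((1−f)δ)/sin δ ≈ 0.808, b = sin(fδ)/sin δ ≈ 0.239.
p = a·p₁ + b·p₂ ≈ (-0.343, -0.638, -0.690); φ = arcsin(p_z) ≈ -43.62°, λ = atan2(p_y, p_x) ≈ -118.26°.

≈ (44°S, 118°W)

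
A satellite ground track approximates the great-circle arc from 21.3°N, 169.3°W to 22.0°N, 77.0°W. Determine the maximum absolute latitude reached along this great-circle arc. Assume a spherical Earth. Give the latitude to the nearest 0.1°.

The great circle lies in the plane with unit normal n̂ = (p₁ × p₂)/|p₁ × p₂|.
Here n̂_z ≈ +0.868; the vertex latitude is φ_max = arccos|n̂_z| ≈ 29.8°.
Check via Clairaut: cos φ_max = |cos φ₁| · sin C = cos(21.3°)·sin(68.6°) ≈ 0.868, again giving ≈ 29.8°.

≈ 29.8°N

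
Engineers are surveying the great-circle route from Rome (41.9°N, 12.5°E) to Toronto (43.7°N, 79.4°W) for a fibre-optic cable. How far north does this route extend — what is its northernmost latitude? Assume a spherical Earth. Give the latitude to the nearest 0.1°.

≈ 53.1°N

The great circle lies in the plane with unit normal n̂ = (p₁ × p₂)/|p₁ × p₂|.
Here n̂_z ≈ -0.600; the vertex latitude is φ_max = arccos|n̂_z| ≈ 53.1°.
Check via Clairaut: cos φ_max = |cos φ₁| · sin C = cos(41.9°)·sin(53.7°) ≈ 0.600, again giving ≈ 53.1°.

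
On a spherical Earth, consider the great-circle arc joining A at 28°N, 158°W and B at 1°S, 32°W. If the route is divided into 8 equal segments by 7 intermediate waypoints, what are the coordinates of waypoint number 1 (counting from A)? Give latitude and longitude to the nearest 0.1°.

Write both endpoints as unit vectors p₁, p₂ with components (cos φ cos λ, cos φ sin λ, sin φ).
The central angle between the endpoints is δ = arccos(p₁·p₂) ≈ 2.126 rad (121.8°).
Interpolate at f = 1/8 with slerp weights a = sin((1−f)δ)/sin δ ≈ 1.128, b = sin(fδ)/sin δ ≈ 0.309.
p = a·p₁ + b·p₂ ≈ (-0.661, -0.537, 0.524); φ = arcsin(p_z) ≈ 31.61°, λ = atan2(p_y, p_x) ≈ -140.93°.

≈ 31.6°N, 140.9°W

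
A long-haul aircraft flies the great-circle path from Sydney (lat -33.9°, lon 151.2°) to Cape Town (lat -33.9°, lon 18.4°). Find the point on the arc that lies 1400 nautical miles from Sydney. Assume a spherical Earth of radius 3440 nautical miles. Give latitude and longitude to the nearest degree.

≈ lat -50°, lon 129°

Convert each endpoint to a unit vector on the sphere (x = cos φ cos λ, y = cos φ sin λ, z = sin φ).
The central angle between the endpoints is δ = arccos(p₁·p₂) ≈ 1.728 rad (99.0°). The total great-circle distance is δ·R ≈ 1.728 × 3440 ≈ 5946 nmi, so the target fraction is f = 1400/5946 ≈ 0.235.
Interpolate at f ≈ 0.235 with slerp weights a = sin((1−f)δ)/sin δ ≈ 0.981, b = sin(fδ)/sin δ ≈ 0.401.
p = a·p₁ + b·p₂ ≈ (-0.398, 0.497, -0.771); φ = arcsin(p_z) ≈ -50.43°, λ = atan2(p_y, p_x) ≈ 128.67°.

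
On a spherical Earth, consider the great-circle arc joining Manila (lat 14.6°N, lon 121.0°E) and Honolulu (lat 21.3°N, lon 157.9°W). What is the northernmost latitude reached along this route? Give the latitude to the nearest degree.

≈ 24°N

The great circle lies in the plane with unit normal n̂ = (p₁ × p₂)/|p₁ × p₂|.
Here n̂_z ≈ +0.916; the vertex latitude is φ_max = arccos|n̂_z| ≈ 23.7°.
Check via Clairaut: cos φ_max = |cos φ₁| · sin C = cos(14.6°)·sin(71.1°) ≈ 0.916, again giving ≈ 23.7°.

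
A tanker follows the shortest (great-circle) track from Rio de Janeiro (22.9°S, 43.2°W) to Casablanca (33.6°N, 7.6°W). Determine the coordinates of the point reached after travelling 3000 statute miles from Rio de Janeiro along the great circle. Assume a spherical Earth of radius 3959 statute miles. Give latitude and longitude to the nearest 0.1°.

Convert each endpoint to a unit vector on the sphere (x = cos φ cos λ, y = cos φ sin λ, z = sin φ).
The central angle between the endpoints is δ = arccos(p₁·p₂) ≈ 1.150 rad (65.9°). The total great-circle distance is δ·R ≈ 1.150 × 3959 ≈ 4553 mi, so the target fraction is f = 3000/4553 ≈ 0.659.
Interpolate at f ≈ 0.659 with slerp weights a = sin((1−f)δ)/sin δ ≈ 0.419, b = sin(fδ)/sin δ ≈ 0.753.
p = a·p₁ + b·p₂ ≈ (0.903, -0.347, 0.254); φ = arcsin(p_z) ≈ 14.70°, λ = atan2(p_y, p_x) ≈ -21.02°.

≈ 14.7°N, 21.0°W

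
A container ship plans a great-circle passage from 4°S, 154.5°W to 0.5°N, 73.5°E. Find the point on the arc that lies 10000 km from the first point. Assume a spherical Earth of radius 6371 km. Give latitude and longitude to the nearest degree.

≈ 3°S, 115°E

Write both endpoints as unit vectors p₁, p₂ with components (cos φ cos λ, cos φ sin λ, sin φ).
The central angle between the endpoints is δ = arccos(p₁·p₂) ≈ 2.302 rad (131.9°). The total great-circle distance is δ·R ≈ 2.302 × 6371 ≈ 14669 km, so the target fraction is f = 10000/14669 ≈ 0.682.
Interpolate at f ≈ 0.682 with slerp weights a = sin((1−f)δ)/sin δ ≈ 0.899, b = sin(fδ)/sin δ ≈ 1.344.
p = a·p₁ + b·p₂ ≈ (-0.428, 0.902, -0.051); φ = arcsin(p_z) ≈ -2.92°, λ = atan2(p_y, p_x) ≈ 115.36°.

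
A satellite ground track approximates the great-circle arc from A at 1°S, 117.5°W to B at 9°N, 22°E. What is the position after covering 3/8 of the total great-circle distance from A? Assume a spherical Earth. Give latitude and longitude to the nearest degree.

≈ 9°N, 66°W

From cos δ = sin φ₁ sin φ₂ + cos φ₁ cos φ₂ cos Δλ, the central angle is δ ≈ 2.424 rad (138.9°).
Interpolate at f = 3/8 with slerp weights a = sin((1−f)δ)/sin δ ≈ 1.519, b = sin(fδ)/sin δ ≈ 1.200.
p = a·p₁ + b·p₂ ≈ (0.398, -0.903, 0.161); φ = arcsin(p_z) ≈ 9.28°, λ = atan2(p_y, p_x) ≈ -66.22°.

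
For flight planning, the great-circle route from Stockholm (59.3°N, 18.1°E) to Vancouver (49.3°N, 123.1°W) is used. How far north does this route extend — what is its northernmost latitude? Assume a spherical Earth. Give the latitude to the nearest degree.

The great circle lies in the plane with unit normal n̂ = (p₁ × p₂)/|p₁ × p₂|.
Here n̂_z ≈ -0.227; the vertex latitude is φ_max = arccos|n̂_z| ≈ 76.9°.

≈ 77°N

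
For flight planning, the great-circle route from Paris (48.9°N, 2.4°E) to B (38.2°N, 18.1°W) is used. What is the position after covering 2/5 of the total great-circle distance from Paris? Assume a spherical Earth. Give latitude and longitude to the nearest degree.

The haversine formula gives a central angle δ ≈ 0.318 rad (18.2°) between the endpoints.
Interpolate at f = 2/5 with slerp weights a = sin((1−f)δ)/sin δ ≈ 0.607, b = sin(fδ)/sin δ ≈ 0.406.
p = a·p₁ + b·p₂ ≈ (0.701, -0.082, 0.708); φ = arcsin(p_z) ≈ 45.07°, λ = atan2(p_y, p_x) ≈ -6.70°.

≈ (45°N, 7°W)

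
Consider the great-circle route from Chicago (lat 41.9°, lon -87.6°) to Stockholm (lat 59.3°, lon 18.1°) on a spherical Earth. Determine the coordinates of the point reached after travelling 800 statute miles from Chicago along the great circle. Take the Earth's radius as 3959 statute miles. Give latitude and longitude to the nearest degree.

≈ lat 51°, lon -77°

Convert each endpoint to a unit vector on the sphere (x = cos φ cos λ, y = cos φ sin λ, z = sin φ).
The central angle between the endpoints is δ = arccos(p₁·p₂) ≈ 1.080 rad (61.9°). The total great-circle distance is δ·R ≈ 1.080 × 3959 ≈ 4275 mi, so the target fraction is f = 800/4275 ≈ 0.187.
Interpolate at f ≈ 0.187 with slerp weights a = sin((1−f)δ)/sin δ ≈ 0.872, b = sin(fδ)/sin δ ≈ 0.228.
p = a·p₁ + b·p₂ ≈ (0.138, -0.613, 0.778); φ = arcsin(p_z) ≈ 51.10°, λ = atan2(p_y, p_x) ≈ -77.34°.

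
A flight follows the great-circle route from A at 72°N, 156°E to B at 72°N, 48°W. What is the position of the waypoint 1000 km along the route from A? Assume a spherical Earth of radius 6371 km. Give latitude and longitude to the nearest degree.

Write both endpoints as unit vectors p₁, p₂ with components (cos φ cos λ, cos φ sin λ, sin φ).
The central angle between the endpoints is δ = arccos(p₁·p₂) ≈ 0.614 rad (35.2°). The total great-circle distance is δ·R ≈ 0.614 × 6371 ≈ 3913 km, so the target fraction is f = 1000/3913 ≈ 0.256.
Interpolate at f ≈ 0.256 with slerp weights a = sin((1−f)δ)/sin δ ≈ 0.766, b = sin(fδ)/sin δ ≈ 0.271.
p = a·p₁ + b·p₂ ≈ (-0.160, 0.034, 0.987); φ = arcsin(p_z) ≈ 80.58°, λ = atan2(p_y, p_x) ≈ 168.02°.

≈ 81°N, 168°E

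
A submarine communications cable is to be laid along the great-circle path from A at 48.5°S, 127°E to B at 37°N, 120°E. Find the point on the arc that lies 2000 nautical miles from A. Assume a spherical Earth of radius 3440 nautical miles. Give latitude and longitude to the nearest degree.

≈ 15°S, 124°E

Convert each endpoint to a unit vector on the sphere (x = cos φ cos λ, y = cos φ sin λ, z = sin φ).
The central angle between the endpoints is δ = arccos(p₁·p₂) ≈ 1.496 rad (85.7°). The total great-circle distance is δ·R ≈ 1.496 × 3440 ≈ 5147 nmi, so the target fraction is f = 2000/5147 ≈ 0.389.
Interpolate at f ≈ 0.389 with slerp weights a = sin((1−f)δ)/sin δ ≈ 0.795, b = sin(fδ)/sin δ ≈ 0.551.
p = a·p₁ + b·p₂ ≈ (-0.537, 0.801, -0.264); φ = arcsin(p_z) ≈ -15.29°, λ = atan2(p_y, p_x) ≈ 123.81°.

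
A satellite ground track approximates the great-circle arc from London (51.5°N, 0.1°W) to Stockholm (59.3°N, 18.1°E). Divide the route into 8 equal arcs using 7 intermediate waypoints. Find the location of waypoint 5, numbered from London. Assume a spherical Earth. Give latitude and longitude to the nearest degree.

≈ (57°N, 10°E)

From cos δ = sin φ₁ sin φ₂ + cos φ₁ cos φ₂ cos Δλ, the central angle is δ ≈ 0.225 rad (12.9°).
Interpolate at f = 5/8 with slerp weights a = sin((1−f)δ)/sin δ ≈ 0.378, b = sin(fδ)/sin δ ≈ 0.628.
p = a·p₁ + b·p₂ ≈ (0.540, 0.099, 0.836); φ = arcsin(p_z) ≈ 56.70°, λ = atan2(p_y, p_x) ≈ 10.41°.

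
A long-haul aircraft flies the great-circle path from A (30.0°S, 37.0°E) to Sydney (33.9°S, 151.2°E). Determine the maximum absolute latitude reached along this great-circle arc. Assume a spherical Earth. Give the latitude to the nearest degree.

≈ 49°S

The great circle lies in the plane with unit normal n̂ = (p₁ × p₂)/|p₁ × p₂|.
Here n̂_z ≈ +0.656; the vertex latitude is φ_max = arccos|n̂_z| ≈ 49.0°.
Check via Clairaut: cos φ_max = |cos φ₁| · sin C = cos(30.0°)·sin(130.8°) ≈ 0.656, again giving ≈ 49.0°.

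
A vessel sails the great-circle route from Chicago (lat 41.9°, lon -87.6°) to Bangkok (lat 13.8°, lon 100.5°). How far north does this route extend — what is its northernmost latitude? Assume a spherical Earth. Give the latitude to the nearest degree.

The great circle lies in the plane with unit normal n̂ = (p₁ × p₂)/|p₁ × p₂|.
Here n̂_z ≈ -0.123; the vertex latitude is φ_max = arccos|n̂_z| ≈ 83.0°.

≈ 83°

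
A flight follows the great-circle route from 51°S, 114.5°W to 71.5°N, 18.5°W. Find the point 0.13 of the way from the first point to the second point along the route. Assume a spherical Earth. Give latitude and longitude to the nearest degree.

≈ 35°S, 104°W

Convert each endpoint to a unit vector on the sphere (x = cos φ cos λ, y = cos φ sin λ, z = sin φ).
The central angle between the endpoints is δ = arccos(p₁·p₂) ≈ 2.431 rad (139.3°).
Interpolate at f = 0.13 with slerp weights a = sin((1−f)δ)/sin δ ≈ 1.311, b = sin(fδ)/sin δ ≈ 0.476.
p = a·p₁ + b·p₂ ≈ (-0.199, -0.799, -0.567); φ = arcsin(p_z) ≈ -34.58°, λ = atan2(p_y, p_x) ≈ -103.98°.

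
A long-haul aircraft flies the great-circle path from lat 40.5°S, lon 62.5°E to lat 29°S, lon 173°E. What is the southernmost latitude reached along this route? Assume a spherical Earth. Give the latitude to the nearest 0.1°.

The great circle lies in the plane with unit normal n̂ = (p₁ × p₂)/|p₁ × p₂|.
Here n̂_z ≈ +0.625; the vertex latitude is φ_max = arccos|n̂_z| ≈ 51.3°.
Check via Clairaut: cos φ_max = |cos φ₁| · sin C = cos(40.5°)·sin(124.7°) ≈ 0.625, again giving ≈ 51.3°.

≈ 51.3°S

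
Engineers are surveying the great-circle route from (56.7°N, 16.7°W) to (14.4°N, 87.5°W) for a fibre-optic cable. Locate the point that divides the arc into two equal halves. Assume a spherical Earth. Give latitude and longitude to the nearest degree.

≈ (41°N, 63°W)

The haversine formula gives a central angle δ ≈ 1.178 rad (67.5°) between the endpoints.
Interpolate at f = 1/2 with slerp weights a = sin((1−f)δ)/sin δ ≈ 0.601, b = sin(fδ)/sin δ ≈ 0.601.
p = a·p₁ + b·p₂ ≈ (0.342, -0.677, 0.652); φ = arcsin(p_z) ≈ 40.70°, λ = atan2(p_y, p_x) ≈ -63.22°.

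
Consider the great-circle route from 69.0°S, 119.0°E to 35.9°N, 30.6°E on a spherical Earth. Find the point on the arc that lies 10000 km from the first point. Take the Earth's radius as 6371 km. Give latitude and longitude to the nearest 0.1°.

≈ 5.6°N, 44.0°E

Write both endpoints as unit vectors p₁, p₂ with components (cos φ cos λ, cos φ sin λ, sin φ).
The central angle between the endpoints is δ = arccos(p₁·p₂) ≈ 2.140 rad (122.6°). The total great-circle distance is δ·R ≈ 2.140 × 6371 ≈ 13637 km, so the target fraction is f = 10000/13637 ≈ 0.733.
Interpolate at f ≈ 0.733 with slerp weights a = sin((1−f)δ)/sin δ ≈ 0.642, b = sin(fδ)/sin δ ≈ 1.188.
p = a·p₁ + b·p₂ ≈ (0.716, 0.691, 0.097); φ = arcsin(p_z) ≈ 5.58°, λ = atan2(p_y, p_x) ≈ 43.95°.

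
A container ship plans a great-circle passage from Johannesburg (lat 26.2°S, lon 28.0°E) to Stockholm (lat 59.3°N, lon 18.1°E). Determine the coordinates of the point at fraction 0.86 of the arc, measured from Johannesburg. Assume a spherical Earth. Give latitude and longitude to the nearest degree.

≈ lat 47°N, lon 21°E

From cos δ = sin φ₁ sin φ₂ + cos φ₁ cos φ₂ cos Δλ, the central angle is δ ≈ 1.499 rad (85.9°).
Interpolate at f = 0.86 with slerp weights a = sin((1−f)δ)/sin δ ≈ 0.209, b = sin(fδ)/sin δ ≈ 0.963.
p = a·p₁ + b·p₂ ≈ (0.633, 0.241, 0.736); φ = arcsin(p_z) ≈ 47.38°, λ = atan2(p_y, p_x) ≈ 20.83°.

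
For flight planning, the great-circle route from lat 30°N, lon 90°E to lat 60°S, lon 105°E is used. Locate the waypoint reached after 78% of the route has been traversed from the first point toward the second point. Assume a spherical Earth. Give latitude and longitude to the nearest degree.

≈ lat 40°S, lon 99°E

Write both endpoints as unit vectors p₁, p₂ with components (cos φ cos λ, cos φ sin λ, sin φ).
The central angle between the endpoints is δ = arccos(p₁·p₂) ≈ 1.586 rad (90.8°).
Interpolate at f = 0.78 with slerp weights a = sin((1−f)δ)/sin δ ≈ 0.342, b = sin(fδ)/sin δ ≈ 0.945.
p = a·p₁ + b·p₂ ≈ (-0.122, 0.752, -0.647); φ = arcsin(p_z) ≈ -40.34°, λ = atan2(p_y, p_x) ≈ 99.23°.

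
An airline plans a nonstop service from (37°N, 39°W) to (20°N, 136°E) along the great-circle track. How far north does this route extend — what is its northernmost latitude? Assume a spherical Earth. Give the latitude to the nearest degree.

The great circle lies in the plane with unit normal n̂ = (p₁ × p₂)/|p₁ × p₂|.
Here n̂_z ≈ +0.078; the vertex latitude is φ_max = arccos|n̂_z| ≈ 85.5°.

≈ 86°N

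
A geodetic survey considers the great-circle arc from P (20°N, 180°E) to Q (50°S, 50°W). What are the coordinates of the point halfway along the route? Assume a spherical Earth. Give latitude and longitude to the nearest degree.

≈ (30°S, 137°W)

Convert each endpoint to a unit vector on the sphere (x = cos φ cos λ, y = cos φ sin λ, z = sin φ).
The central angle between the endpoints is δ = arccos(p₁·p₂) ≈ 2.279 rad (130.6°).
Interpolate at f = 1/2 with slerp weights a = sin((1−f)δ)/sin δ ≈ 1.196, b = sin(fδ)/sin δ ≈ 1.196.
p = a·p₁ + b·p₂ ≈ (-0.630, -0.589, -0.507); φ = arcsin(p_z) ≈ -30.46°, λ = atan2(p_y, p_x) ≈ -136.92°.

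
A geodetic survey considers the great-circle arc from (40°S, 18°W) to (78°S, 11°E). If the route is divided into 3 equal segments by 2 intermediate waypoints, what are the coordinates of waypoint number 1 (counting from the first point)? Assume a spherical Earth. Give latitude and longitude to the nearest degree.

Convert each endpoint to a unit vector on the sphere (x = cos φ cos λ, y = cos φ sin λ, z = sin φ).
The central angle between the endpoints is δ = arccos(p₁·p₂) ≈ 0.695 rad (39.8°).
Interpolate at f = 1/3 with slerp weights a = sin((1−f)δ)/sin δ ≈ 0.698, b = sin(fδ)/sin δ ≈ 0.359.
p = a·p₁ + b·p₂ ≈ (0.582, -0.151, -0.799); φ = arcsin(p_z) ≈ -53.06°, λ = atan2(p_y, p_x) ≈ -14.55°.

≈ (53°S, 15°W)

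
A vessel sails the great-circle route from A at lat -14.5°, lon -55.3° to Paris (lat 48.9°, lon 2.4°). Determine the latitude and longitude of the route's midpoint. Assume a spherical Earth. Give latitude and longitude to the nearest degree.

Write both endpoints as unit vectors p₁, p₂ with components (cos φ cos λ, cos φ sin λ, sin φ).
The central angle between the endpoints is δ = arccos(p₁·p₂) ≈ 1.419 rad (81.3°).
Interpolate at f = 1/2 with slerp weights a = sin((1−f)δ)/sin δ ≈ 0.659, b = sin(fδ)/sin δ ≈ 0.659.
p = a·p₁ + b·p₂ ≈ (0.796, -0.506, 0.332); φ = arcsin(p_z) ≈ 19.37°, λ = atan2(p_y, p_x) ≈ -32.46°.

≈ lat 19°, lon -32°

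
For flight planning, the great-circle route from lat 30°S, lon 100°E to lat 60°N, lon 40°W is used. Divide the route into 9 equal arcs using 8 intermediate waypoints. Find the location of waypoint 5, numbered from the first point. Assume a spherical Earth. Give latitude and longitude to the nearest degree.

≈ lat 39°N, lon 61°E

Write both endpoints as unit vectors p₁, p₂ with components (cos φ cos λ, cos φ sin λ, sin φ).
The central angle between the endpoints is δ = arccos(p₁·p₂) ≈ 2.441 rad (139.9°).
Interpolate at f = 5/9 with slerp weights a = sin((1−f)δ)/sin δ ≈ 1.372, b = sin(fδ)/sin δ ≈ 1.516.
p = a·p₁ + b·p₂ ≈ (0.374, 0.683, 0.627); φ = arcsin(p_z) ≈ 38.83°, λ = atan2(p_y, p_x) ≈ 61.27°.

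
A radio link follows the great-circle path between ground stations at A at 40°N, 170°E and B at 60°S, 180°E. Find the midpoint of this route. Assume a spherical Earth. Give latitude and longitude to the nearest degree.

≈ 10°S, 174°E

Write both endpoints as unit vectors p₁, p₂ with components (cos φ cos λ, cos φ sin λ, sin φ).
The central angle between the endpoints is δ = arccos(p₁·p₂) ≈ 1.751 rad (100.3°).
Interpolate at f = 1/2 with slerp weights a = sin((1−f)δ)/sin δ ≈ 0.781, b = sin(fδ)/sin δ ≈ 0.781.
p = a·p₁ + b·p₂ ≈ (-0.979, 0.104, -0.174); φ = arcsin(p_z) ≈ -10.04°, λ = atan2(p_y, p_x) ≈ 173.95°.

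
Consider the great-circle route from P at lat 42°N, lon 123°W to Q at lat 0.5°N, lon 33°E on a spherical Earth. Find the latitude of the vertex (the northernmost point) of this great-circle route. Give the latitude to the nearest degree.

The great circle lies in the plane with unit normal n̂ = (p₁ × p₂)/|p₁ × p₂|.
Here n̂_z ≈ +0.409; the vertex latitude is φ_max = arccos|n̂_z| ≈ 65.9°.
Check via Clairaut: cos φ_max = |cos φ₁| · sin C = cos(42.0°)·sin(33.4°) ≈ 0.409, again giving ≈ 65.9°.

≈ 66°N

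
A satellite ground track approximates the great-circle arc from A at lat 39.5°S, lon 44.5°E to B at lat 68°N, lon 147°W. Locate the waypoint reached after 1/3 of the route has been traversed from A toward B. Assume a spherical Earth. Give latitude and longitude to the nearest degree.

≈ lat 10°N, lon 51°E

From cos δ = sin φ₁ sin φ₂ + cos φ₁ cos φ₂ cos Δλ, the central angle is δ ≈ 2.632 rad (150.8°).
Interpolate at f = 1/3 with slerp weights a = sin((1−f)δ)/sin δ ≈ 2.016, b = sin(fδ)/sin δ ≈ 1.577.
p = a·p₁ + b·p₂ ≈ (0.614, 0.769, 0.180); φ = arcsin(p_z) ≈ 10.36°, λ = atan2(p_y, p_x) ≈ 51.38°.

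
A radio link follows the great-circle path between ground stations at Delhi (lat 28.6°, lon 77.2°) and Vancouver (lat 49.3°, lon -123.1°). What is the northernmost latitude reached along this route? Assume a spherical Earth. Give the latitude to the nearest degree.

≈ 78°

The great circle lies in the plane with unit normal n̂ = (p₁ × p₂)/|p₁ × p₂|.
Here n̂_z ≈ +0.202; the vertex latitude is φ_max = arccos|n̂_z| ≈ 78.4°.
Check via Clairaut: cos φ_max = |cos φ₁| · sin C = cos(28.6°)·sin(13.3°) ≈ 0.202, again giving ≈ 78.4°.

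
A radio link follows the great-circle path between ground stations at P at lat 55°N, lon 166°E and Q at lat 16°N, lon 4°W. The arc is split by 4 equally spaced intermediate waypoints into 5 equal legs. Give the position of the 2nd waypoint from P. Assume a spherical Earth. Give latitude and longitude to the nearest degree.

The haversine formula gives a central angle δ ≈ 1.894 rad (108.5°) between the endpoints.
Interpolate at f = 2/5 with slerp weights a = sin((1−f)δ)/sin δ ≈ 0.956, b = sin(fδ)/sin δ ≈ 0.724.
p = a·p₁ + b·p₂ ≈ (0.162, 0.084, 0.983); φ = arcsin(p_z) ≈ 79.46°, λ = atan2(p_y, p_x) ≈ 27.38°.

≈ lat 79°N, lon 27°E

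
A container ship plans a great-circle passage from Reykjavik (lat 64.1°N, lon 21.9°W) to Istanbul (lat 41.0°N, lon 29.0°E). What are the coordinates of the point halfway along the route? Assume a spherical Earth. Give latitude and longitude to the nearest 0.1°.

The haversine formula gives a central angle δ ≈ 0.647 rad (37.1°) between the endpoints.
Interpolate at f = 1/2 with slerp weights a = sin((1−f)δ)/sin δ ≈ 0.527, b = sin(fδ)/sin δ ≈ 0.527.
p = a·p₁ + b·p₂ ≈ (0.562, 0.107, 0.820); φ = arcsin(p_z) ≈ 55.12°, λ = atan2(p_y, p_x) ≈ 10.79°.

≈ lat 55.1°N, lon 10.8°E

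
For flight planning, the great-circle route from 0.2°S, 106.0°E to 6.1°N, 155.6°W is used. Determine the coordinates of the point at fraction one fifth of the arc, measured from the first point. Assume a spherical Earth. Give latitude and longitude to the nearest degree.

≈ 2°N, 126°E

The haversine formula gives a central angle δ ≈ 1.717 rad (98.4°) between the endpoints.
Interpolate at f = 1/5 with slerp weights a = sin((1−f)δ)/sin δ ≈ 0.991, b = sin(fδ)/sin δ ≈ 0.340.
p = a·p₁ + b·p₂ ≈ (-0.581, 0.813, 0.033); φ = arcsin(p_z) ≈ 1.87°, λ = atan2(p_y, p_x) ≈ 125.57°.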